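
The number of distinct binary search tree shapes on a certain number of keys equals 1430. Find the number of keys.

8

Binary search tree shapes on n keys are counted by C_n. Since C_8 = 1430, the index is 8.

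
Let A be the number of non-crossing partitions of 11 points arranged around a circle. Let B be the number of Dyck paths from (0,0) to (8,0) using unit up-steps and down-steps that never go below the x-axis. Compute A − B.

The non-crossing partitions of [11] form a lattice of size C_11. So A = C_11 = 58786.
A Dyck path with 4 up-steps and 4 down-steps has semilength 4, so there are C_4 of them. So B = C_4 = 14.
A − B = 58786 − 14 = 58772.

58772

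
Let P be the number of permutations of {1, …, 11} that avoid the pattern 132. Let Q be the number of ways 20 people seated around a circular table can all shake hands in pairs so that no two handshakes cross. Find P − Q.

41990

Permutations of [n] avoiding any single length-3 pattern are counted by C_n; here n = 11. So P = C_11 = 58786.
Non-crossing handshake pairings of 2n people are counted by C_n; 20 people gives n = 10. So Q = C_10 = 16796.
P − Q = 58786 − 16796 = 41990.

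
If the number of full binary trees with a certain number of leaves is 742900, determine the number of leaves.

14

Full binary trees with L leaves are counted by C_{L−1}. The Catalan number equal to 742900 is C_13.
So the index is 13, and the number of leaves is 13 + 1 = 14.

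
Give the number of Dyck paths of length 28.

A Dyck path with 14 up-steps and 14 down-steps has semilength 14, so there are C_14 of them.
C_14 = C(28,14)/15 = 40116600/15 = 2674440.

2674440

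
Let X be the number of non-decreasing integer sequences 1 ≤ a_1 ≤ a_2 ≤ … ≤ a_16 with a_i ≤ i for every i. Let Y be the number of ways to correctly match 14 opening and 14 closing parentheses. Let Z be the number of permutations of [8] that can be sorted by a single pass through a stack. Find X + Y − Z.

Such sub-staircase sequences of length n are counted by C_n; here n = 16. So X = C_16 = 35357670.
Balanced strings of n pairs of brackets are counted by C_n; here n = 14. So Y = C_14 = 2674440.
By Knuth's characterisation, the stack-sortable permutations of length 8 are the 231-avoiders, numbering C_8. So Z = C_8 = 1430.
X + Y − Z = 35357670 + 2674440 − 1430 = 38030680.

38030680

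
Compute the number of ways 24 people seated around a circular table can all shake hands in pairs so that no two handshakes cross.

With 24 = 2·12 people, non-crossing handshake pairings are non-crossing perfect matchings on a circle, counted by C_12.
C_12 = C(24,12)/13 = 2704156/13 = 208012.

208012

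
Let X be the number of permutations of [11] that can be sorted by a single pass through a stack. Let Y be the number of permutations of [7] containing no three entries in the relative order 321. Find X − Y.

Stack-sortable permutations are exactly the 231-avoiding ones, counted by C_n; here n = 11. So X = C_11 = 58786.
For any fixed pattern of length 3, the pattern-avoiding permutations of [7] number C_7. So Y = C_7 = 429.
X − Y = 58786 − 429 = 58357.

58357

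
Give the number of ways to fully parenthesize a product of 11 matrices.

Bracketing 11 factors into binary products is counted by C_{11−1} = C_10.
C_10 = C_9 · 2(2·9+1)/(9+2) = 4862 · 38/11 = 16796.

16796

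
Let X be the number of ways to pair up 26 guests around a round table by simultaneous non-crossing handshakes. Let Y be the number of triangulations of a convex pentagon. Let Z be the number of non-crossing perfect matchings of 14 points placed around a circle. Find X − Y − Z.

Non-crossing handshake pairings of 2n people are counted by C_n; 26 people gives n = 13. So X = C_13 = 742900.
A convex 5-gon is triangulated into 3 triangles, and the number of such triangulations is the Catalan number C_{5−2} = C_3. So Y = C_3 = 5.
Non-crossing perfect matchings of 2n points on a circle are counted by C_n; with 14 points, n = 7. So Z = C_7 = 429.
X − Y − Z = 742900 − 5 − 429 = 742466.

742466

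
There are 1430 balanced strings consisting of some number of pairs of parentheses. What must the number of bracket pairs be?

Balanced strings of n bracket-pairs are counted by C_n. The Catalan number equal to 1430 is C_8.

8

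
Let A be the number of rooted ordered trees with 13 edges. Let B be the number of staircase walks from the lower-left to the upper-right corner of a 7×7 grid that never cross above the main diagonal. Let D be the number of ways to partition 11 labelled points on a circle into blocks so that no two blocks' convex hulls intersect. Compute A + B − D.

A rooted plane tree with 13 edges has 14 nodes, and the count is C_13. So A = C_13 = 742900.
Sub-diagonal monotone paths from (0,0) to (7,7) biject with Dyck paths of semilength 7, giving C_7. So B = C_7 = 429.
Non-crossing partitions of an n-element set are counted by C_n; here n = 11. So D = C_11 = 58786.
A + B − D = 742900 + 429 − 58786 = 684543.

684543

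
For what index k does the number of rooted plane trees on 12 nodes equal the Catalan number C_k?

11

A rooted plane tree on 12 nodes has 11 edges, and such trees are counted by C_11.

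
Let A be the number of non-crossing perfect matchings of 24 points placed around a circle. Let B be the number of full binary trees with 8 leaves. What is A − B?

Pairing 24 circle points by 12 non-crossing chords gives C_12 matchings. So A = C_12 = 208012.
Full binary trees with 8 leaves have 8−1 = 7 internal nodes, so there are C_7 of them. So B = C_7 = 429.
A − B = 208012 − 429 = 207583.

207583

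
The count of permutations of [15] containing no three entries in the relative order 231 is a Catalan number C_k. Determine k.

15

Permutations of [n] avoiding any single length-3 pattern are counted by C_n; here n = 15.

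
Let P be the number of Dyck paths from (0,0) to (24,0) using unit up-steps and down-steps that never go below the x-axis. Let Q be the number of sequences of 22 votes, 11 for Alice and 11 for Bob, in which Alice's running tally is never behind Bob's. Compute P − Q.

149226

Paths of 12 up- and 12 down-steps that never dip below the axis are Dyck paths; their count is C_12. So P = C_12 = 208012.
Ballot sequences with n votes each where one side never trails are Dyck words, counted by C_n; here n = 11. So Q = C_11 = 58786.
P − Q = 208012 − 58786 = 149226.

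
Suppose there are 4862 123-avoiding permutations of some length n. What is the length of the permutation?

Permutations of [n] avoiding a fixed length-3 pattern are counted by C_n. The Catalan number equal to 4862 is C_9.

9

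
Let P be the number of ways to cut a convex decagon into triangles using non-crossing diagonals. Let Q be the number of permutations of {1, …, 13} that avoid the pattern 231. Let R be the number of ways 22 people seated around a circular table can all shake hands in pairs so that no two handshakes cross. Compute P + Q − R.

685544

Triangulations of a convex m-gon are counted by C_{m−2}; with m = 10 this is C_8. So P = C_8 = 1430.
Permutations of [n] avoiding any single length-3 pattern are counted by C_n; here n = 13. So Q = C_13 = 742900.
Non-crossing handshake pairings of 2n people are counted by C_n; 22 people gives n = 11. So R = C_11 = 58786.
P + Q − R = 1430 + 742900 − 58786 = 685544.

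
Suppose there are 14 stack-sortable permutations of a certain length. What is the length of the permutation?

Stack-sortable permutations of [n] are counted by C_n, and C_4 = 14.

4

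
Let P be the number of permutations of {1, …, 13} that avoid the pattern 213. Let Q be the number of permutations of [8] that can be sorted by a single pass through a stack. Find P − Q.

741470

For any fixed pattern of length 3, the pattern-avoiding permutations of [13] number C_13. So P = C_13 = 742900.
By Knuth's characterisation, the stack-sortable permutations of length 8 are the 231-avoiders, numbering C_8. So Q = C_8 = 1430.
P − Q = 742900 − 1430 = 741470.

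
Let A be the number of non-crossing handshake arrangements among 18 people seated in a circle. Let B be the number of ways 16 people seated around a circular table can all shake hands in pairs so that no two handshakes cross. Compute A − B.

Non-crossing handshake pairings of 2n people are counted by C_n; 18 people gives n = 9. So A = C_9 = 4862.
With 16 = 2·8 people, non-crossing handshake pairings are non-crossing perfect matchings on a circle, counted by C_8. So B = C_8 = 1430.
A − B = 4862 − 1430 = 3432.

3432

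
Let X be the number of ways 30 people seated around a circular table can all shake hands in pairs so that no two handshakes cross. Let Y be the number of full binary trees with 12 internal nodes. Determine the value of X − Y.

9486833

With 30 = 2·15 people, non-crossing handshake pairings are non-crossing perfect matchings on a circle, counted by C_15. So X = C_15 = 9694845.
Full binary trees with n internal nodes are counted by C_n; here n = 12. So Y = C_12 = 208012.
X − Y = 9694845 − 208012 = 9486833.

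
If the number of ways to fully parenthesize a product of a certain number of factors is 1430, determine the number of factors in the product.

9

Parenthesizations of m factors are counted by C_{m−1}. Since C_8 = 1430, the index is 8.
So the index is 8, and the number of factors is 8 + 1 = 9.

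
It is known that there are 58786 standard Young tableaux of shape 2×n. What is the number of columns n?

11

Standard Young tableaux of shape 2×n are counted by C_n. The Catalan number equal to 58786 is C_11.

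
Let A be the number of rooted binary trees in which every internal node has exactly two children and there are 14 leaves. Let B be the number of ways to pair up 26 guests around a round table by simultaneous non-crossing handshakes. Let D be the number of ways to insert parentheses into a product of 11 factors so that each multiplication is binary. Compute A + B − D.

A full binary tree with L leaves has L−1 internal nodes and is counted by C_{L−1}; L = 14 gives C_13. So A = C_13 = 742900.
With 26 = 2·13 people, non-crossing handshake pairings are non-crossing perfect matchings on a circle, counted by C_13. So B = C_13 = 742900.
Bracketing 11 factors into binary products is counted by C_{11−1} = C_10. So D = C_10 = 16796.
A + B − D = 742900 + 742900 − 16796 = 1469004.

1469004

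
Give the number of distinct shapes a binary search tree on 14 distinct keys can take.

2674440

Rooted binary trees with 14 nodes (each child slot possibly empty) number C_14.
C_14 = 2674440.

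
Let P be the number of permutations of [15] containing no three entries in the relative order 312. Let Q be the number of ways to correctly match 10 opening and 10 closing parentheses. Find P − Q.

9678049

For any fixed pattern of length 3, the pattern-avoiding permutations of [15] number C_15. So P = C_15 = 9694845.
Balanced strings of n pairs of brackets are counted by C_n; here n = 10. So Q = C_10 = 16796.
P − Q = 9694845 − 16796 = 9678049.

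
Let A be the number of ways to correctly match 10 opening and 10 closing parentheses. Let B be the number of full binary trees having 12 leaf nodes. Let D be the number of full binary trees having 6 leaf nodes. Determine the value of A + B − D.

75540

Balanced strings of n pairs of brackets are counted by C_n; here n = 10. So A = C_10 = 16796.
A full binary tree with L leaves has L−1 internal nodes and is counted by C_{L−1}; L = 12 gives C_11. So B = C_11 = 58786.
A full binary tree with L leaves has L−1 internal nodes and is counted by C_{L−1}; L = 6 gives C_5. So D = C_5 = 42.
A + B − D = 16796 + 58786 − 42 = 75540.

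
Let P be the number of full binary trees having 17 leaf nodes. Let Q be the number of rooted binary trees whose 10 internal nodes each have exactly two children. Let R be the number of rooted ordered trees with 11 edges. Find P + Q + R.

35433252

A full binary tree with L leaves has L−1 internal nodes and is counted by C_{L−1}; L = 17 gives C_16. So P = C_16 = 35357670.
Full binary trees with n internal nodes are counted by C_n; here n = 10. So Q = C_10 = 16796.
A rooted plane tree with 11 edges has 12 nodes, and the count is C_11. So R = C_11 = 58786.
P + Q + R = 35357670 + 16796 + 58786 = 35433252.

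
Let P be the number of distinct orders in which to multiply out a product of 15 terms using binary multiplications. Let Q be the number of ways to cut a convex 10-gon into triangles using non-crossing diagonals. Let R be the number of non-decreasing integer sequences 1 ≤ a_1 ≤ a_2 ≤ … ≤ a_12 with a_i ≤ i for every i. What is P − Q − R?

2464998

Bracketing 15 factors into binary products is counted by C_{15−1} = C_14. So P = C_14 = 2674440.
Triangulations of a convex m-gon are counted by C_{m−2}; with m = 10 this is C_8. So Q = C_8 = 1430.
Such sub-staircase sequences of length n are counted by C_n; here n = 12. So R = C_12 = 208012.
P − Q − R = 2674440 − 1430 − 208012 = 2464998.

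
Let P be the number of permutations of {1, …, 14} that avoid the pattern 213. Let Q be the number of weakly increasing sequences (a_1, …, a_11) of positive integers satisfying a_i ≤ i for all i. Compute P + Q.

2733226

Permutations of [n] avoiding any single length-3 pattern are counted by C_n; here n = 14. So P = C_14 = 2674440.
Such sub-staircase sequences of length n are counted by C_n; here n = 11. So Q = C_11 = 58786.
P + Q = 2674440 + 58786 = 2733226.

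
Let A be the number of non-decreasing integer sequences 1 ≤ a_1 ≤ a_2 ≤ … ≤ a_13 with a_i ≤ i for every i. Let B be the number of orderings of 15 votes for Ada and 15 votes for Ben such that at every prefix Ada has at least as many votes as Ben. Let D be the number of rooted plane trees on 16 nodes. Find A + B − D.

Such sub-staircase sequences of length n are counted by C_n; here n = 13. So A = C_13 = 742900.
Reading a vote for the leader as '(' and for the other as ')' turns such a sequence into a balanced string of 15 pairs, so the count is C_15. So B = C_15 = 9694845.
Rooted ordered (plane) trees on m nodes have m−1 edges and are counted by C_{m−1}; m = 16 gives C_15. So D = C_15 = 9694845.
A + B − D = 742900 + 9694845 − 9694845 = 742900.

742900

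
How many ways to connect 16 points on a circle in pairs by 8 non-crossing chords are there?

Pairing 16 circle points by 8 non-crossing chords gives C_8 matchings.
C_8 = C(16,8)/9 = 12870/9 = 1430.

1430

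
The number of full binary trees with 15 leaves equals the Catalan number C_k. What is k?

A full binary tree with L leaves has L−1 internal nodes and is counted by C_{L−1}; L = 15 gives C_14.

14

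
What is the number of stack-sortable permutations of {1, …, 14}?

By Knuth's characterisation, the stack-sortable permutations of length 14 are the 231-avoiders, numbering C_14.
C_14 = C(28,14)/15 = 40116600/15 = 2674440.

2674440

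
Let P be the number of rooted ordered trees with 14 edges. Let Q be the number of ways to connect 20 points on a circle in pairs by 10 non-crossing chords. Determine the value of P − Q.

Rooted ordered trees with n edges are counted by C_n; here n = 14. So P = C_14 = 2674440.
Pairing 20 circle points by 10 non-crossing chords gives C_10 matchings. So Q = C_10 = 16796.
P − Q = 2674440 − 16796 = 2657644.

2657644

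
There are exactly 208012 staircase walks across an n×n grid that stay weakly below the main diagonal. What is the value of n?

12

Such diagonal-avoiding paths in an n×n grid are counted by C_n. Since C_12 = 208012, the index is 12.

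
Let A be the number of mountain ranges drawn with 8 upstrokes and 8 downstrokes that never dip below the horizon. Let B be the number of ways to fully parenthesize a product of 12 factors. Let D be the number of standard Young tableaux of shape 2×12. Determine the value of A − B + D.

Paths of 8 up- and 8 down-steps that never dip below the axis are Dyck paths; their count is C_8. So A = C_8 = 1430.
Parenthesizations of m factors correspond to full binary trees with m leaves, counted by C_{m−1}; m = 12 gives C_11. So B = C_11 = 58786.
Standard Young tableaux of shape 2×n are counted by C_n; here n = 12. So D = C_12 = 208012.
A − B + D = 1430 − 58786 + 208012 = 150656.

150656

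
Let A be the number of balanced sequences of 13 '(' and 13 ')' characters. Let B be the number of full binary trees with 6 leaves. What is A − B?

A balanced arrangement of 13 bracket pairs is a Dyck word of semilength 13, so the count is C_13. So A = C_13 = 742900.
Full binary trees with 6 leaves have 6−1 = 5 internal nodes, so there are C_5 of them. So B = C_5 = 42.
A − B = 742900 − 42 = 742858.

742858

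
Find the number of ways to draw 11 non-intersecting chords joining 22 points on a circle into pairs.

Pairing 22 circle points by 11 non-crossing chords gives C_11 matchings.
C_11 = C(22,11)/12 = 705432/12 = 58786.

58786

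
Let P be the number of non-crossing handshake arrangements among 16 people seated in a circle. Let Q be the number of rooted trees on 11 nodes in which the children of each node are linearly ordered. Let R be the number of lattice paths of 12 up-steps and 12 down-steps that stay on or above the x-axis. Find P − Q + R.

Non-crossing handshake pairings of 2n people are counted by C_n; 16 people gives n = 8. So P = C_8 = 1430.
Rooted ordered (plane) trees on m nodes have m−1 edges and are counted by C_{m−1}; m = 11 gives C_10. So Q = C_10 = 16796.
Paths of 12 up- and 12 down-steps that never dip below the axis are Dyck paths; their count is C_12. So R = C_12 = 208012.
P − Q + R = 1430 − 16796 + 208012 = 192646.

192646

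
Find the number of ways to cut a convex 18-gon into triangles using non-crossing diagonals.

The number of triangulations of an 18-gon is the Catalan number C_16 (index = sides − 2).
C_16 = C(32,16)/17 = 601080390/17 = 35357670.

35357670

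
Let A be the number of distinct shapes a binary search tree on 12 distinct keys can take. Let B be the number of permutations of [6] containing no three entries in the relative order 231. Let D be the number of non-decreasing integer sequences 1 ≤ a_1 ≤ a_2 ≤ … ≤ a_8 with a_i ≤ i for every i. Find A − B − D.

Binary trees (left/right distinguished) on n nodes are counted by C_n; here n = 12. So A = C_12 = 208012.
Permutations of [n] avoiding any single length-3 pattern are counted by C_n; here n = 6. So B = C_6 = 132.
Such sub-staircase sequences of length n are counted by C_n; here n = 8. So D = C_8 = 1430.
A − B − D = 208012 − 132 − 1430 = 206450.

206450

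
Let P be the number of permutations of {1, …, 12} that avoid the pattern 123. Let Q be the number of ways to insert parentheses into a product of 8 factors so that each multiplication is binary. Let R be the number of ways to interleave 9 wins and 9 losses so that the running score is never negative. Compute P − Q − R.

202721

For any fixed pattern of length 3, the pattern-avoiding permutations of [12] number C_12. So P = C_12 = 208012.
Ways to associate a product of 8 factors correspond to binary trees on 8 leaves, so the count is C_7. So Q = C_7 = 429.
Ballot sequences with n votes each where one side never trails are Dyck words, counted by C_n; here n = 9. So R = C_9 = 4862.
P − Q − R = 208012 − 429 − 4862 = 202721.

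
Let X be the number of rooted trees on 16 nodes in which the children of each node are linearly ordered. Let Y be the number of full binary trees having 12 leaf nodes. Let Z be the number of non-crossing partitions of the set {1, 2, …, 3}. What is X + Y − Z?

9753626

A rooted plane tree on 16 nodes has 15 edges, and such trees are counted by C_15. So X = C_15 = 9694845.
A full binary tree with L leaves has L−1 internal nodes and is counted by C_{L−1}; L = 12 gives C_11. So Y = C_11 = 58786.
Non-crossing partitions of an n-element set are counted by C_n; here n = 3. So Z = C_3 = 5.
X + Y − Z = 9694845 + 58786 − 5 = 9753626.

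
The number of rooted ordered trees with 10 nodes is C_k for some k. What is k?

A rooted plane tree on 10 nodes has 9 edges, and such trees are counted by C_9.

9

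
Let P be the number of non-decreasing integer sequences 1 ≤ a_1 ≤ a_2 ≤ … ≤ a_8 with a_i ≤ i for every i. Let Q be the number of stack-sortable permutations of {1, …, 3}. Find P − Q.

1425

Weakly increasing sequences with a_i ≤ i biject with Dyck paths of semilength 8, so there are C_8. So P = C_8 = 1430.
By Knuth's characterisation, the stack-sortable permutations of length 3 are the 231-avoiders, numbering C_3. So Q = C_3 = 5.
P − Q = 1430 − 5 = 1425.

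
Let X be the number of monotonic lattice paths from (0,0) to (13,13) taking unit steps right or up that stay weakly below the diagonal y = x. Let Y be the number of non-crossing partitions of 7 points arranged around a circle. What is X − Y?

742471

Monotone paths in an n×n grid that stay weakly below the diagonal are counted by C_n; here n = 13. So X = C_13 = 742900.
The non-crossing partitions of [7] form a lattice of size C_7. So Y = C_7 = 429.
X − Y = 742900 − 429 = 742471.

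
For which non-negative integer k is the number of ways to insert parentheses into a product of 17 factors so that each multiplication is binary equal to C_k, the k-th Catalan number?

Ways to associate a product of 17 factors correspond to binary trees on 17 leaves, so the count is C_16.

16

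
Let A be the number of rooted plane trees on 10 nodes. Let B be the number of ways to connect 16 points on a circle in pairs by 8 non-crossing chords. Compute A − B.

3432

A rooted plane tree on 10 nodes has 9 edges, and such trees are counted by C_9. So A = C_9 = 4862.
Non-crossing perfect matchings of 2n points on a circle are counted by C_n; with 16 points, n = 8. So B = C_8 = 1430.
A − B = 4862 − 1430 = 3432.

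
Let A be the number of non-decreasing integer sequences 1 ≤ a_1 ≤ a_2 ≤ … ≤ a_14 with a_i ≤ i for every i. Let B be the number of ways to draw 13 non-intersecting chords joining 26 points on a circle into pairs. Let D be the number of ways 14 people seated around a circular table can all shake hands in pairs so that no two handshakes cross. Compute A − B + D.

1931969

Weakly increasing sequences with a_i ≤ i biject with Dyck paths of semilength 14, so there are C_14. So A = C_14 = 2674440.
Non-crossing perfect matchings of 2n points on a circle are counted by C_n; with 26 points, n = 13. So B = C_13 = 742900.
Non-crossing handshake pairings of 2n people are counted by C_n; 14 people gives n = 7. So D = C_7 = 429.
A − B + D = 2674440 − 742900 + 429 = 1931969.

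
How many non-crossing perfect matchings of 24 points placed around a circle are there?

Non-crossing perfect matchings of 2n points on a circle are counted by C_n; with 24 points, n = 12.
C_12 = C(24,12)/13 = 2704156/13 = 208012.

208012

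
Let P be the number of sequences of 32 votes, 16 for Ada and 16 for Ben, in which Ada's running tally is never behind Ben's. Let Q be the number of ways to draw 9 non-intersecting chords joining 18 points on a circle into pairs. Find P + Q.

Ballot sequences with n votes each where one side never trails are Dyck words, counted by C_n; here n = 16. So P = C_16 = 35357670.
Non-crossing perfect matchings of 2n points on a circle are counted by C_n; with 18 points, n = 9. So Q = C_9 = 4862.
P + Q = 35357670 + 4862 = 35362532.

35362532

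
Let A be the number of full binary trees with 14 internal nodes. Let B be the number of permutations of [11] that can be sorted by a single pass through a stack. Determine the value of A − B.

2615654

The number of full binary trees on 14 internal nodes is the Catalan number C_14. So A = C_14 = 2674440.
Stack-sortable permutations are exactly the 231-avoiding ones, counted by C_n; here n = 11. So B = C_11 = 58786.
A − B = 2674440 − 58786 = 2615654.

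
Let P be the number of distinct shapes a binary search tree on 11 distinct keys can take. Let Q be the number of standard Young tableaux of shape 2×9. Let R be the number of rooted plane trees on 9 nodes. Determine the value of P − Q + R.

55354

There are C_n binary search tree shapes on n keys; with n = 11 that is C_11. So P = C_11 = 58786.
Standard Young tableaux of shape 2×n are counted by C_n; here n = 9. So Q = C_9 = 4862.
Rooted ordered (plane) trees on m nodes have m−1 edges and are counted by C_{m−1}; m = 9 gives C_8. So R = C_8 = 1430.
P − Q + R = 58786 − 4862 + 1430 = 55354.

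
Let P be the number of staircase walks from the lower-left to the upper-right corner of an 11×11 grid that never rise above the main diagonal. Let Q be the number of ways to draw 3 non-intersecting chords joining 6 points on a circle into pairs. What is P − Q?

Sub-diagonal monotone paths from (0,0) to (11,11) biject with Dyck paths of semilength 11, giving C_11. So P = C_11 = 58786.
Non-crossing perfect matchings of 2n points on a circle are counted by C_n; with 6 points, n = 3. So Q = C_3 = 5.
P − Q = 58786 − 5 = 58781.

58781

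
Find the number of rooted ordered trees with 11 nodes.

Rooted ordered (plane) trees on m nodes have m−1 edges and are counted by C_{m−1}; m = 11 gives C_10.
C_10 = 16796.

16796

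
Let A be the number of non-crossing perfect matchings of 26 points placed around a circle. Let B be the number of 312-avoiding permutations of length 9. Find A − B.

738038

Pairing 26 circle points by 13 non-crossing chords gives C_13 matchings. So A = C_13 = 742900.
Permutations of [n] avoiding any single length-3 pattern are counted by C_n; here n = 9. So B = C_9 = 4862.
A − B = 742900 − 4862 = 738038.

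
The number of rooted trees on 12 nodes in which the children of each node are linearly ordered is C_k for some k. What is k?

A rooted plane tree on 12 nodes has 11 edges, and such trees are counted by C_11.

11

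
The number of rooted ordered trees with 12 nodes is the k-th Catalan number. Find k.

11

A rooted plane tree on 12 nodes has 11 edges, and such trees are counted by C_11.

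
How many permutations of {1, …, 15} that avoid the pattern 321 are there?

9694845

Permutations of [n] avoiding any single length-3 pattern are counted by C_n; here n = 15.
C_15 = C(30,15)/16 = 155117520/16 = 9694845.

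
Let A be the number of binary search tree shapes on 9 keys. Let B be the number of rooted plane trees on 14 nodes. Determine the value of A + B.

747762

Rooted binary trees with 9 nodes (each child slot possibly empty) number C_9. So A = C_9 = 4862.
A rooted plane tree on 14 nodes has 13 edges, and such trees are counted by C_13. So B = C_13 = 742900.
A + B = 4862 + 742900 = 747762.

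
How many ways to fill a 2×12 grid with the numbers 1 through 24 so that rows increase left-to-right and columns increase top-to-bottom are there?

208012

Standard Young tableaux of shape 2×n are counted by C_n; here n = 12.
C_12 = 208012.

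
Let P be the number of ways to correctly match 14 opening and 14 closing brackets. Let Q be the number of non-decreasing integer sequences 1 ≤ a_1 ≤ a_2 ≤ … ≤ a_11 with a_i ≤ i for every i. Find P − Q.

With 14 pairs the number of balanced bracket strings is the Catalan number C_14. So P = C_14 = 2674440.
Such sub-staircase sequences of length n are counted by C_n; here n = 11. So Q = C_11 = 58786.
P − Q = 2674440 − 58786 = 2615654.

2615654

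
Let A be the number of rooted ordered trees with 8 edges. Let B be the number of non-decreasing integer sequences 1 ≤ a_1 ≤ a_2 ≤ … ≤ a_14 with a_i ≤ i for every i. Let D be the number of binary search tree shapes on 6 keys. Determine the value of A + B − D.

2675738

Rooted ordered trees with n edges are counted by C_n; here n = 8. So A = C_8 = 1430.
Weakly increasing sequences with a_i ≤ i biject with Dyck paths of semilength 14, so there are C_14. So B = C_14 = 2674440.
There are C_n binary search tree shapes on n keys; with n = 6 that is C_6. So D = C_6 = 132.
A + B − D = 1430 + 2674440 − 132 = 2675738.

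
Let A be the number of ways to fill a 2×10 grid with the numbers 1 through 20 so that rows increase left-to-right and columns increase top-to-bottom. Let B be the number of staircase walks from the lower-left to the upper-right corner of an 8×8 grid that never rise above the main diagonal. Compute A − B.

15366

Standard Young tableaux of shape 2×n are counted by C_n; here n = 10. So A = C_10 = 16796.
Sub-diagonal monotone paths from (0,0) to (8,8) biject with Dyck paths of semilength 8, giving C_8. So B = C_8 = 1430.
A − B = 16796 − 1430 = 15366.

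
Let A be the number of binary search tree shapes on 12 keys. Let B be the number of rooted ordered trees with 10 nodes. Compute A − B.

There are C_n binary search tree shapes on n keys; with n = 12 that is C_12. So A = C_12 = 208012.
A rooted plane tree on 10 nodes has 9 edges, and such trees are counted by C_9. So B = C_9 = 4862.
A − B = 208012 − 4862 = 203150.

203150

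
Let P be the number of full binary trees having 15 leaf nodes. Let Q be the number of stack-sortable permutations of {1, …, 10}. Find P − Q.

2657644

A full binary tree with L leaves has L−1 internal nodes and is counted by C_{L−1}; L = 15 gives C_14. So P = C_14 = 2674440.
By Knuth's characterisation, the stack-sortable permutations of length 10 are the 231-avoiders, numbering C_10. So Q = C_10 = 16796.
P − Q = 2674440 − 16796 = 2657644.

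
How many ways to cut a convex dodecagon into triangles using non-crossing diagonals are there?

Triangulations of a convex m-gon are counted by C_{m−2}; with m = 12 this is C_10.
C_10 = C_9 · 2(2·9+1)/(9+2) = 4862 · 38/11 = 16796.

16796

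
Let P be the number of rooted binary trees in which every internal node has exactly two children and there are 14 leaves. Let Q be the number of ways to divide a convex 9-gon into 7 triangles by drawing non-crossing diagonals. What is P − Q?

742471

A full binary tree with L leaves has L−1 internal nodes and is counted by C_{L−1}; L = 14 gives C_13. So P = C_13 = 742900.
A convex 9-gon is triangulated into 7 triangles, and the number of such triangulations is the Catalan number C_{9−2} = C_7. So Q = C_7 = 429.
P − Q = 742900 − 429 = 742471.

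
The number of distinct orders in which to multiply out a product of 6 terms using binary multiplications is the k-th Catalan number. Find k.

5

Ways to associate a product of 6 factors correspond to binary trees on 6 leaves, so the count is C_5.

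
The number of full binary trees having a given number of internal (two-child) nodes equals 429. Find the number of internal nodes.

Full binary trees with n internal nodes are counted by C_n; 429 = C_7.

7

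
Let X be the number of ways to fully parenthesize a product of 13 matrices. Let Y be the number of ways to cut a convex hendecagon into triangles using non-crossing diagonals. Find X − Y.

203150

Parenthesizations of m factors correspond to full binary trees with m leaves, counted by C_{m−1}; m = 13 gives C_12. So X = C_12 = 208012.
Triangulations of a convex m-gon are counted by C_{m−2}; with m = 11 this is C_9. So Y = C_9 = 4862.
X − Y = 208012 − 4862 = 203150.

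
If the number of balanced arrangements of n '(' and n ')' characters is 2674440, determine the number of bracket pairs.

14

Balanced strings of n bracket-pairs are counted by C_n, and C_14 = 2674440.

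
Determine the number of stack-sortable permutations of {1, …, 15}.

9694845

By Knuth's characterisation, the stack-sortable permutations of length 15 are the 231-avoiders, numbering C_15.
C_15 = C_14 · 2(2·14+1)/(14+2) = 2674440 · 58/16 = 9694845.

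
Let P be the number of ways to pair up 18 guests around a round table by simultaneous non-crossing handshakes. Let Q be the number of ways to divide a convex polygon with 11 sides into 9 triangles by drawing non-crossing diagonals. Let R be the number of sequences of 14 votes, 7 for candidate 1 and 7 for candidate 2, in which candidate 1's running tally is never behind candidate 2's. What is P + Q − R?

9295

With 18 = 2·9 people, non-crossing handshake pairings are non-crossing perfect matchings on a circle, counted by C_9. So P = C_9 = 4862.
The number of triangulations of an 11-gon is the Catalan number C_9 (index = sides − 2). So Q = C_9 = 4862.
Ballot sequences with n votes each where one side never trails are Dyck words, counted by C_n; here n = 7. So R = C_7 = 429.
P + Q − R = 4862 + 4862 − 429 = 9295.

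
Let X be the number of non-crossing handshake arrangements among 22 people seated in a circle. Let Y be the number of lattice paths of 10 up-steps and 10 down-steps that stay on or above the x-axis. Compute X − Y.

With 22 = 2·11 people, non-crossing handshake pairings are non-crossing perfect matchings on a circle, counted by C_11. So X = C_11 = 58786.
Paths of 10 up- and 10 down-steps that never dip below the axis are Dyck paths; their count is C_10. So Y = C_10 = 16796.
X − Y = 58786 − 16796 = 41990.

41990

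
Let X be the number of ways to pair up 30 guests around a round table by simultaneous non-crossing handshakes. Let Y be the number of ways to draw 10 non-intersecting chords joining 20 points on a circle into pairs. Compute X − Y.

9678049

Non-crossing handshake pairings of 2n people are counted by C_n; 30 people gives n = 15. So X = C_15 = 9694845.
Non-crossing perfect matchings of 2n points on a circle are counted by C_n; with 20 points, n = 10. So Y = C_10 = 16796.
X − Y = 9694845 − 16796 = 9678049.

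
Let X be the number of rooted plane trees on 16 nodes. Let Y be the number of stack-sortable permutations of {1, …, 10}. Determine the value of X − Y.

9678049

A rooted plane tree on 16 nodes has 15 edges, and such trees are counted by C_15. So X = C_15 = 9694845.
By Knuth's characterisation, the stack-sortable permutations of length 10 are the 231-avoiders, numbering C_10. So Y = C_10 = 16796.
X − Y = 9694845 − 16796 = 9678049.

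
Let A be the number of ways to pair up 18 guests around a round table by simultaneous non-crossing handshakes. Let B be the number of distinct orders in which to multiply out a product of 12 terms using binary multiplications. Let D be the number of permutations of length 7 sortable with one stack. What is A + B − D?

Non-crossing handshake pairings of 2n people are counted by C_n; 18 people gives n = 9. So A = C_9 = 4862.
Parenthesizations of m factors correspond to full binary trees with m leaves, counted by C_{m−1}; m = 12 gives C_11. So B = C_11 = 58786.
Stack-sortable permutations are exactly the 231-avoiding ones, counted by C_n; here n = 7. So D = C_7 = 429.
A + B − D = 4862 + 58786 − 429 = 63219.

63219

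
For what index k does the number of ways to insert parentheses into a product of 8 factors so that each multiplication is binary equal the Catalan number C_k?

7

Bracketing 8 factors into binary products is counted by C_{8−1} = C_7.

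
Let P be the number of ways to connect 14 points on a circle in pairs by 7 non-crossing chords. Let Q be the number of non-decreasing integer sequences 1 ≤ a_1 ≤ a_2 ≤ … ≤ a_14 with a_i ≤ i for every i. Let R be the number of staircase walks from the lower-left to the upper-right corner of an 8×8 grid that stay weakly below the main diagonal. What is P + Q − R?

Pairing 14 circle points by 7 non-crossing chords gives C_7 matchings. So P = C_7 = 429.
Such sub-staircase sequences of length n are counted by C_n; here n = 14. So Q = C_14 = 2674440.
Sub-diagonal monotone paths from (0,0) to (8,8) biject with Dyck paths of semilength 8, giving C_8. So R = C_8 = 1430.
P + Q − R = 429 + 2674440 − 1430 = 2673439.

2673439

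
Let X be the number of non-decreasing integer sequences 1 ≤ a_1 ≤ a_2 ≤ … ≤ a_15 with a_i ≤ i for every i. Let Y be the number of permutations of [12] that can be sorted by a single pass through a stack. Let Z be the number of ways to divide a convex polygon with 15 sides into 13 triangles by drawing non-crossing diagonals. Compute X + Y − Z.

9159957

Such sub-staircase sequences of length n are counted by C_n; here n = 15. So X = C_15 = 9694845.
Stack-sortable permutations are exactly the 231-avoiding ones, counted by C_n; here n = 12. So Y = C_12 = 208012.
A convex 15-gon is triangulated into 13 triangles, and the number of such triangulations is the Catalan number C_{15−2} = C_13. So Z = C_13 = 742900.
X + Y − Z = 9694845 + 208012 − 742900 = 9159957.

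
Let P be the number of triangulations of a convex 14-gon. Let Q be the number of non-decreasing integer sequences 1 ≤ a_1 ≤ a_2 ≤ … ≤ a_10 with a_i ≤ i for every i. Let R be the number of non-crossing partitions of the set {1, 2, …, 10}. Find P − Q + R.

208012

A convex 14-gon is triangulated into 12 triangles, and the number of such triangulations is the Catalan number C_{14−2} = C_12. So P = C_12 = 208012.
Such sub-staircase sequences of length n are counted by C_n; here n = 10. So Q = C_10 = 16796.
The non-crossing partitions of [10] form a lattice of size C_10. So R = C_10 = 16796.
P − Q + R = 208012 − 16796 + 16796 = 208012.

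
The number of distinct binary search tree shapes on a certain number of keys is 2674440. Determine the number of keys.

14

Binary search tree shapes on n keys are counted by C_n. The Catalan number equal to 2674440 is C_14.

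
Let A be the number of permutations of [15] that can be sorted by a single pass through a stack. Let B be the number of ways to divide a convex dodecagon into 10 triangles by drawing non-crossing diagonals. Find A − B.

By Knuth's characterisation, the stack-sortable permutations of length 15 are the 231-avoiders, numbering C_15. So A = C_15 = 9694845.
The number of triangulations of a 12-gon is the Catalan number C_10 (index = sides − 2). So B = C_10 = 16796.
A − B = 9694845 − 16796 = 9678049.

9678049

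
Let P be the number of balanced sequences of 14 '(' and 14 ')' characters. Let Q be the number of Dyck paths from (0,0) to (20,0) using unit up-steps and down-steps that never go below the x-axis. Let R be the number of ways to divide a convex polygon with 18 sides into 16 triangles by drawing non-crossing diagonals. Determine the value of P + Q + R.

Balanced strings of n pairs of brackets are counted by C_n; here n = 14. So P = C_14 = 2674440.
Dyck paths of semilength n (length 2n) are counted by C_n; here n = 10. So Q = C_10 = 16796.
The number of triangulations of an 18-gon is the Catalan number C_16 (index = sides − 2). So R = C_16 = 35357670.
P + Q + R = 2674440 + 16796 + 35357670 = 38048906.

38048906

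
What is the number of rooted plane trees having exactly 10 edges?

16796

A rooted plane tree with 10 edges has 11 nodes, and the count is C_10.
C_10 = C(20,10)/11 = 184756/11 = 16796.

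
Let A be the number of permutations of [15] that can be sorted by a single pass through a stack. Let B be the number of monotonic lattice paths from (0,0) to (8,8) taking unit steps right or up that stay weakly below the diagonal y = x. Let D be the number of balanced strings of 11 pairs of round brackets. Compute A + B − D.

By Knuth's characterisation, the stack-sortable permutations of length 15 are the 231-avoiders, numbering C_15. So A = C_15 = 9694845.
Sub-diagonal monotone paths from (0,0) to (8,8) biject with Dyck paths of semilength 8, giving C_8. So B = C_8 = 1430.
With 11 pairs the number of balanced bracket strings is the Catalan number C_11. So D = C_11 = 58786.
A + B − D = 9694845 + 1430 − 58786 = 9637489.

9637489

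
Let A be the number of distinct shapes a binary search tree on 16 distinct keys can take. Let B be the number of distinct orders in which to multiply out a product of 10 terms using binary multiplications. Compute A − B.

35352808

Binary trees (left/right distinguished) on n nodes are counted by C_n; here n = 16. So A = C_16 = 35357670.
Bracketing 10 factors into binary products is counted by C_{10−1} = C_9. So B = C_9 = 4862.
A − B = 35357670 − 4862 = 35352808.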